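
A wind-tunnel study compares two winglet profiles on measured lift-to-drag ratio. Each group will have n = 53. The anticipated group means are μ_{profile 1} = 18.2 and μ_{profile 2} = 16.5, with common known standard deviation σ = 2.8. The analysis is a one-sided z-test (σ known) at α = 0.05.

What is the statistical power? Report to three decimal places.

Power ≈ 0.931

Standardized effect: d = |μ_{profile 1} − μ_{profile 2}| / σ = |18.2 − 16.5| / 2.8 = 0.6071
Noncentrality parameter: δ = d·√(n/2) = 0.6071 × √(53/2) = 3.1255
One-sided α = 0.05 → critical value z_{0.05} = 1.645.
Power = Φ(δ − 1.645) = Φ(1.481) = 0.9306.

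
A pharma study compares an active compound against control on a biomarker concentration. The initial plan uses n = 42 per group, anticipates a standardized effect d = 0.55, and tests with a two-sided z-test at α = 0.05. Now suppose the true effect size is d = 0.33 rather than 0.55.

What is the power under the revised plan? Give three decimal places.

Power ≈ 0.327

With d = 0.33: δ = d·√(n/2) = 0.33 × √(42/2) = 1.5122. Critical value z_{0.025} = 1.960.
Revised power = Φ(δ − 1.960) + Φ(−δ − 1.960) = Φ(-0.448) + Φ(-3.472) = 0.3272 + 0.0003 = 0.3274.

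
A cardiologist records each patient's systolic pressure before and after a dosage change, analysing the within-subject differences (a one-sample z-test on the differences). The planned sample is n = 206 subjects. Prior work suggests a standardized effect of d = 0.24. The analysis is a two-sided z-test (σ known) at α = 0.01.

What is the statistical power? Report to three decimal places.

Noncentrality parameter: δ = d·√n = 0.24 × √206 = 3.4446
Two-sided α = 0.01 → critical value z_{0.005} = 2.576.
Power = Φ(δ − 2.576) + Φ(−δ − 2.576) = Φ(0.869) + Φ(-6.020) = 0.8075 + 0.0000 = 0.8075.

Power ≈ 0.808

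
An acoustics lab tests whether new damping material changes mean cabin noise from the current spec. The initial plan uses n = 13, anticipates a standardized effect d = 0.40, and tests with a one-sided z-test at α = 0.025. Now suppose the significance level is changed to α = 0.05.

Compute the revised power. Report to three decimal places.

Power ≈ 0.420

δ = d·√n = 0.40 × √13 = 1.4422 (unchanged). New critical value: z_{0.05} = 1.645.
Revised power = P(Z > 1.645 − δ) = Φ(-0.203) = 0.4197.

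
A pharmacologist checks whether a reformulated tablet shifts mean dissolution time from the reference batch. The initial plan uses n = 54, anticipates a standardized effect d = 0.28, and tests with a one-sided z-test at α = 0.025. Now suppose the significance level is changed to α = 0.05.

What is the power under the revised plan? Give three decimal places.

Power ≈ 0.660

δ = d·√n = 0.28 × √54 = 2.0576 (unchanged). New critical value: z_{0.05} = 1.645.
Revised power = Φ(δ − 1.645) = Φ(0.413) = 0.6601.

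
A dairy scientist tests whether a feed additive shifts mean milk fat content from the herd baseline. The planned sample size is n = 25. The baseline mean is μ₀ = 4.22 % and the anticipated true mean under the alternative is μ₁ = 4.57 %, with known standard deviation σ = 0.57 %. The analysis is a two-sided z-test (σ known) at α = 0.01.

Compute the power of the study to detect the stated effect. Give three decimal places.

Standardized effect: d = |μ₁ − μ₀| / σ = |4.57 − 4.22| / 0.57 = 0.6140
Noncentrality parameter: δ = d·√n = 0.6140 × √25 = 3.0702
Critical value for a two-sided test at α = 0.01: z_{α/2} = 2.576.
Power = Φ(δ − 2.576) + Φ(−δ − 2.576) = Φ(0.494) + Φ(-5.646) = 0.6895 + 0.0000 = 0.6895.

Power ≈ 0.689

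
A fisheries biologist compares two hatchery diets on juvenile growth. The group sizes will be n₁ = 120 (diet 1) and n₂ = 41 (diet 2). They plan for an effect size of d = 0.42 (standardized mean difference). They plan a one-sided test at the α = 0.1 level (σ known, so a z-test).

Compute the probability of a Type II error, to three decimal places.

Noncentrality parameter: δ = d / √(1/n₁ + 1/n₂) = 0.42 / √(1/120 + 1/41) = 2.3218
One-sided α = 0.1 → critical value z_{0.1} = 1.282.
Power = P(Z > 1.282 − δ) = Φ(1.040) = 0.8509.
Type II error: β = 1 − power = 1 − 0.8509 = 0.1491.

β ≈ 0.149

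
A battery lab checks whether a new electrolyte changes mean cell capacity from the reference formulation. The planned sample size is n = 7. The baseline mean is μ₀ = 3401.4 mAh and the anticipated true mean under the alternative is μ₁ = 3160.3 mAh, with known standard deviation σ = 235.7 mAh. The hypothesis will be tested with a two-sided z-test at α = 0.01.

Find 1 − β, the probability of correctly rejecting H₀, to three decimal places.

Standardized effect: d = |μ₁ − μ₀| / σ = |3160.3 − 3401.4| / 235.7 = 1.0229
Noncentrality parameter: δ = d·√n = 1.0229 × √7 = 2.7064
Two-sided α = 0.01 → critical value z_{0.005} = 2.576.
Power = Φ(δ − 2.576) + Φ(−δ − 2.576) = Φ(0.131) + Φ(-5.282) = 0.5519 + 0.0000 = 0.5519.

Power ≈ 0.552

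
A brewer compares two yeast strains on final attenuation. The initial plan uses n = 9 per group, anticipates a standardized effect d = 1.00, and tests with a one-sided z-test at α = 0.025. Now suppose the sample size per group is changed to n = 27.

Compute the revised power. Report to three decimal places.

Power ≈ 0.957

With n = 27 per group: δ = d·√(n/2) = 1.00 × √(27/2) = 3.6742. Critical value z_{0.025} = 1.960.
Revised power = Φ(δ − 1.960) = Φ(1.714) = 0.9568.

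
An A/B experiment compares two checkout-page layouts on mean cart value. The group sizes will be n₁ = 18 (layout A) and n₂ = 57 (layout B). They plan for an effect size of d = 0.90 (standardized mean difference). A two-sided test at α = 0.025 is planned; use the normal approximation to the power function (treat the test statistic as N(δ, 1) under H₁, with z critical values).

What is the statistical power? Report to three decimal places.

Noncentrality parameter: λ = d / √(1/n₁ + 1/n₂) = 0.90 / √(1/18 + 1/57) = 3.3288
Critical value for a two-sided test at α = 0.025: z_{α/2} = 2.241.
Power = Φ(λ − 2.241) + Φ(−λ − 2.241) = Φ(1.087) + Φ(-5.570) = 0.8616 + 0.0000 = 0.8616.

Power ≈ 0.862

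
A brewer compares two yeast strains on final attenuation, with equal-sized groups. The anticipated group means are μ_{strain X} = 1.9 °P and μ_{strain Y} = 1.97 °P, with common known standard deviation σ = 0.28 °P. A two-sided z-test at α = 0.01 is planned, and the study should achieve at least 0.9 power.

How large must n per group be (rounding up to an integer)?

n = 477 per group

Standardized effect: d = |μ_{strain X} − μ_{strain Y}| / σ = |1.9 − 1.97| / 0.28 = 0.2500
For power 0.9 need Φ(δ − z_{0.005}) = 0.9, so δ = z_{0.005} + z_{0.10} = 2.576 + 1.282 = 3.857.
(Ignoring the negligible lower-tail rejection probability gives the usual closed-form inversion.)
δ = d·√(n/2) ⇒ n = 2(δ/d)² = 2 × (3.857 / 0.2500)² = 476.14.
Round up to the next whole unit.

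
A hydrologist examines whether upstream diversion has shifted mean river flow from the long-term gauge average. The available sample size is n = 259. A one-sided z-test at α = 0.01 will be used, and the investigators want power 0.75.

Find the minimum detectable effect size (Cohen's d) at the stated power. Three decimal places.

Required noncentrality: δ = z_{0.01} + z_{0.25} = 2.326 + 0.674 = 3.001.
δ = d·√n ⇒ d = δ/√n = 3.001/√259 = 0.1865.

d ≈ 0.186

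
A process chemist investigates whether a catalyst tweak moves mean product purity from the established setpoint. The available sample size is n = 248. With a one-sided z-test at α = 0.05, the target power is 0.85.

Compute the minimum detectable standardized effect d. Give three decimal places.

d ≈ 0.170

Need Φ(δ − 1.645) = 0.85, so δ = 1.645 + 1.036 = 2.681.
δ = d·√n ⇒ d = δ/√n = 2.681/√248 = 0.1703.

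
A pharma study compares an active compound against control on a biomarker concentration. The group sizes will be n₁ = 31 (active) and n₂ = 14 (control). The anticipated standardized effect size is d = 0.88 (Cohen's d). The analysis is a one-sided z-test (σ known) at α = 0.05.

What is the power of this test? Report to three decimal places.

Noncentrality parameter: λ = d / √(1/n₁ + 1/n₂) = 0.88 / √(1/31 + 1/14) = 2.7329
Critical value for a one-sided test at α = 0.05: z_α = 1.645.
Power = Φ(λ − 1.645) = Φ(1.088) = 0.8617.

Power ≈ 0.862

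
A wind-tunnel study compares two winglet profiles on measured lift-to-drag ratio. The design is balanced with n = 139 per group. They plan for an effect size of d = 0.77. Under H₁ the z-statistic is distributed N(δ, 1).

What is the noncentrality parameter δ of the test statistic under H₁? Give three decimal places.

The noncentrality parameter scales effect size by the design's sample-size factor: δ = d·√(n/2) = 0.77 × √(139/2) = 6.4192

δ ≈ 6.419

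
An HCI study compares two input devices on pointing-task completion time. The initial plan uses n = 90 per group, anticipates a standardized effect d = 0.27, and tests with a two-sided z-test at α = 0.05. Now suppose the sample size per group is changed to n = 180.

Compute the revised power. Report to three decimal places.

Power ≈ 0.726

With n = 180 per group: δ = d·√(n/2) = 0.27 × √(180/2) = 2.5614. Critical value z_{0.025} = 1.960.
Revised power = Φ(δ − 1.960) + Φ(−δ − 1.960) = Φ(0.601) + Φ(-4.521) = 0.7262 + 0.0000 = 0.7262.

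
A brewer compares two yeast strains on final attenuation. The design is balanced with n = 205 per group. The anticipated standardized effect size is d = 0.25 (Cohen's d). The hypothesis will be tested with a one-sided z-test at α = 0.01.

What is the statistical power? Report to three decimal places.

Power ≈ 0.581

Noncentrality parameter: δ = d·√(n/2) = 0.25 × √(205/2) = 2.5311
Critical value for a one-sided test at α = 0.01: z_α = 2.326.
Power = Φ(δ − 2.326) = Φ(0.205) = 0.5811.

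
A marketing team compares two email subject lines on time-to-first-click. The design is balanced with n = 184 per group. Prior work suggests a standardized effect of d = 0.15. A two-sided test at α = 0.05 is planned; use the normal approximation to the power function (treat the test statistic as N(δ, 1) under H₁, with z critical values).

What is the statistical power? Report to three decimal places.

Noncentrality parameter: λ = d·√(n/2) = 0.15 × √(184/2) = 1.4387
Two-sided α = 0.05 → critical value z_{0.025} = 1.960.
Power = Φ(λ − 1.960) + Φ(−λ − 1.960) = Φ(-0.521) + Φ(-3.399) = 0.3011 + 0.0003 = 0.3014.

Power ≈ 0.301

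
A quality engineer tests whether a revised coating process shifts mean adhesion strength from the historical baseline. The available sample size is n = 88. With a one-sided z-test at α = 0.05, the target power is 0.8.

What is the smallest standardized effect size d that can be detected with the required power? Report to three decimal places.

Required noncentrality: δ = z_{0.05} + z_{0.20} = 1.645 + 0.842 = 2.486.
δ = d·√n ⇒ d = δ/√n = 2.486/√88 = 0.2651.

d ≈ 0.265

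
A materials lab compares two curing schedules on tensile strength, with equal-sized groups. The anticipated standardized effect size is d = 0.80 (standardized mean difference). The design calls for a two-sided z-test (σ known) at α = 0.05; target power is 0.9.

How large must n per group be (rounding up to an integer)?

For power 0.9 need Φ(δ − z_{0.025}) = 0.9, so δ = z_{0.025} + z_{0.10} = 1.960 + 1.282 = 3.242.
(For δ > 0 the lower-tail rejection region contributes negligibly to power, so the one-term inversion is standard.)
δ = d·√(n/2) ⇒ n = 2(δ/d)² = 2 × (3.242 / 0.80)² = 32.84.
Rounding up, n = 33 per group.

n = 33 per group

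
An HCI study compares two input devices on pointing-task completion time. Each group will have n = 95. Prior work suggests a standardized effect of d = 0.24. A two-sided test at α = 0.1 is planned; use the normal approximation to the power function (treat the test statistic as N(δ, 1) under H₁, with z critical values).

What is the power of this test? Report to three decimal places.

Power ≈ 0.504

Noncentrality parameter: δ = d·√(n/2) = 0.24 × √(95/2) = 1.6541
Two-sided α = 0.1 → critical value z_{0.05} = 1.645.
Power = Φ(δ − 1.645) + Φ(−δ − 1.645) = Φ(0.009) + Φ(-3.299) = 0.5037 + 0.0005 = 0.5042.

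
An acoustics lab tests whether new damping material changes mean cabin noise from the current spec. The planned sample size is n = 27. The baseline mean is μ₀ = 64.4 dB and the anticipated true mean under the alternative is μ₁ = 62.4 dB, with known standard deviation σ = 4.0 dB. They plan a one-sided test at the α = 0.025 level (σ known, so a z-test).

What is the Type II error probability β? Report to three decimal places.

β ≈ 0.262

Standardized effect: d = |μ₁ − μ₀| / σ = |62.4 − 64.4| / 4.0 = 0.5000
Noncentrality parameter: δ = d·√n = 0.5000 × √27 = 2.5981
Critical value for a one-sided test at α = 0.025: z_α = 1.960.
Power = Φ(δ − 1.960) = Φ(0.638) = 0.7383.
Type II error: β = 1 − power = 1 − 0.7383 = 0.2617.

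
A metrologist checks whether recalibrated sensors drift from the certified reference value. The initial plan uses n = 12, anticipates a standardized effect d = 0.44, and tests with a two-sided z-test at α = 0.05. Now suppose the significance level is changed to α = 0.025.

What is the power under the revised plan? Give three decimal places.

Power ≈ 0.237

δ = d·√n = 0.44 × √12 = 1.5242 (unchanged). New critical value: z_{0.0125} = 2.241.
Revised power = Φ(δ − 2.241) + Φ(−δ − 2.241) = Φ(-0.717) + Φ(-3.766) = 0.2366 + 0.0001 = 0.2367.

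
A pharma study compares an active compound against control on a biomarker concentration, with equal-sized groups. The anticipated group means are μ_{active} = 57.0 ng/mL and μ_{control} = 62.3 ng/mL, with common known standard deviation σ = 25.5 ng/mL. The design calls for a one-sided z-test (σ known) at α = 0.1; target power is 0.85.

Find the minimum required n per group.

n = 249 per group

Standardized effect: d = |μ_{active} − μ_{control}| / σ = |57.0 − 62.3| / 25.5 = 0.2078
For power 0.85 need Φ(δ − z_{0.1}) = 0.85, so δ = z_{0.1} + z_{0.15} = 1.282 + 1.036 = 2.318.
δ = d·√(n/2) ⇒ n = 2(δ/d)² = 2 × (2.318 / 0.2078)² = 248.76.
Rounding up, n = 249 per group.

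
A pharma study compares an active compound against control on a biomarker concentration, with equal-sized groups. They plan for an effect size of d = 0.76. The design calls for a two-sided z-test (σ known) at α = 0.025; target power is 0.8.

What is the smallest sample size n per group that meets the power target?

Set Φ(δ − 2.241) = 0.8; then δ − 2.241 = Φ⁻¹(0.8) = 0.842, giving δ = 3.083.
(For δ > 0 the lower-tail rejection region contributes negligibly to power, so the one-term inversion is standard.)
δ = d·√(n/2) ⇒ n = 2(δ/d)² = 2 × (3.083 / 0.76)² = 32.91.
Rounding up, n = 33 per group.

n = 33 per group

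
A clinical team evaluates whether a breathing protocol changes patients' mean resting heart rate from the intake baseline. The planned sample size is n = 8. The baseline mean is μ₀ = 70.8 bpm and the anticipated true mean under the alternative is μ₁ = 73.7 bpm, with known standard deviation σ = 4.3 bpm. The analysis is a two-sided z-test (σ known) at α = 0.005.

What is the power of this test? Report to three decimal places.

Standardized effect: d = |μ₁ − μ₀| / σ = |73.7 − 70.8| / 4.3 = 0.6744
Noncentrality parameter: δ = d·√n = 0.6744 × √8 = 1.9075
Critical value for a two-sided test at α = 0.005: z_{α/2} = 2.807.
Power = Φ(δ − 2.807) + Φ(−δ − 2.807) = Φ(-0.899) + Φ(-4.715) = 0.1842 + 0.0000 = 0.1842.

Power ≈ 0.184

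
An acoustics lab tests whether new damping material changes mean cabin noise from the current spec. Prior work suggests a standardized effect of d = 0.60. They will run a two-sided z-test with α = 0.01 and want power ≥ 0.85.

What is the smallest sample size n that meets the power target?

For power 0.85 need Φ(δ − z_{0.005}) = 0.85, so δ = z_{0.005} + z_{0.15} = 2.576 + 1.036 = 3.612.
(The Φ(−δ − z_{α/2}) term is vanishingly small for δ > 0 and is dropped in the standard sample-size formula.)
δ = d·√n ⇒ n = (δ/d)² = (3.612 / 0.60)² = 36.25.
Round up to the next whole unit.

n = 37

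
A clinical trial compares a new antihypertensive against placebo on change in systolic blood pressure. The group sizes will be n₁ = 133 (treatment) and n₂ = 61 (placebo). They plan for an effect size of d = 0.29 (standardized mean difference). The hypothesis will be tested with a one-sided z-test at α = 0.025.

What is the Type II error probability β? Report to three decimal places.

Noncentrality parameter: δ = d / √(1/n₁ + 1/n₂) = 0.29 / √(1/133 + 1/61) = 1.8754
One-sided α = 0.025 → critical value z_{0.025} = 1.960.
Power = Φ(δ − 1.960) = Φ(-0.085) = 0.4663.
Type II error: β = 1 − power = 1 − 0.4663 = 0.5337.

β ≈ 0.534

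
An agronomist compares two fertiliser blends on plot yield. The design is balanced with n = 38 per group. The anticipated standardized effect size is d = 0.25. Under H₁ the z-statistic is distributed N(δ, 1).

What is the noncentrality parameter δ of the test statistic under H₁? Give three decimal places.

δ ≈ 1.090

δ = d·√(n/2) = 0.25 × √(38/2) = 1.0897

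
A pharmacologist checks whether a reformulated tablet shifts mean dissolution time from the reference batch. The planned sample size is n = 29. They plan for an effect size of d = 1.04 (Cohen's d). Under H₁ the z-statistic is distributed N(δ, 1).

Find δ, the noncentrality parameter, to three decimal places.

δ ≈ 5.601

δ = d·√n = 1.04 × √29 = 5.6006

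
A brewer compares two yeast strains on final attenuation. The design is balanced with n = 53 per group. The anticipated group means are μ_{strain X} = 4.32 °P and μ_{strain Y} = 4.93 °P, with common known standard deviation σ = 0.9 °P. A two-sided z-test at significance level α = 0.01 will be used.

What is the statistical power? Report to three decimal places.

Power ≈ 0.819

Standardized effect: d = |μ_{strain X} − μ_{strain Y}| / σ = |4.32 − 4.93| / 0.9 = 0.6778
Noncentrality parameter: δ = d·√(n/2) = 0.6778 × √(53/2) = 3.4891
Critical value for a two-sided test at α = 0.01: z_{α/2} = 2.576.
Power = Φ(δ − 2.576) + Φ(−δ − 2.576) = Φ(0.913) + Φ(-6.065) = 0.8194 + 0.0000 = 0.8194.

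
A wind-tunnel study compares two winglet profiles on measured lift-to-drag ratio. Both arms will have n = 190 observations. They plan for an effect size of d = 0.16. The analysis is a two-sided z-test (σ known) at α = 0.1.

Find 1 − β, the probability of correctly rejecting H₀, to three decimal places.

Noncentrality parameter: δ = d·√(n/2) = 0.16 × √(190/2) = 1.5595
Critical value for a two-sided test at α = 0.1: z_{α/2} = 1.645.
Power = Φ(δ − 1.645) + Φ(−δ − 1.645) = Φ(-0.085) + Φ(-3.204) = 0.4660 + 0.0007 = 0.4667.

Power ≈ 0.467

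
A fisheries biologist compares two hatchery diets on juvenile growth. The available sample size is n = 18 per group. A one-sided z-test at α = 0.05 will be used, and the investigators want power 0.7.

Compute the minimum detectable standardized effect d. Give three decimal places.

Required noncentrality: δ = z_{0.05} + z_{0.30} = 1.645 + 0.524 = 2.169.
δ = d·√(n/2) ⇒ d = δ/√(n/2) = 2.169/√(18/2) = 0.7231.

d ≈ 0.723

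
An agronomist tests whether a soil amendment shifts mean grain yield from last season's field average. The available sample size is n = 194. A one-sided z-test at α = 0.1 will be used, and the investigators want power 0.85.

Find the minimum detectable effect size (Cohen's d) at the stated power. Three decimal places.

Need Φ(δ − 1.282) = 0.85, so δ = 1.282 + 1.036 = 2.318.
δ = d·√n ⇒ d = δ/√n = 2.318/√194 = 0.1664.

d ≈ 0.166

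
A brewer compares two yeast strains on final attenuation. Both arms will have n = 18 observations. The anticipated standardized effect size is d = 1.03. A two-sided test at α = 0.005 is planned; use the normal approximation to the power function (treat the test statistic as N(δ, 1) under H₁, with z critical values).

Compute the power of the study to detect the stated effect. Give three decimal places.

Noncentrality parameter: δ = d·√(n/2) = 1.03 × √(18/2) = 3.0900
Two-sided α = 0.005 → critical value z_{0.0025} = 2.807.
Power = Φ(δ − 2.807) + Φ(−δ − 2.807) = Φ(0.283) + Φ(-5.897) = 0.6114 + 0.0000 = 0.6114.

Power ≈ 0.611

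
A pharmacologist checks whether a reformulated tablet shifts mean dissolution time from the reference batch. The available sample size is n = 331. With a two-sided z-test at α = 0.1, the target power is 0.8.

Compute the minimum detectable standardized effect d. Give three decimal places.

d ≈ 0.137

Need Φ(δ − 1.645) = 0.8, so δ = 1.645 + 0.842 = 2.486.
(Lower-tail contribution to power is negligible for δ > 0.)
δ = d·√n ⇒ d = δ/√n = 2.486/√331 = 0.1367.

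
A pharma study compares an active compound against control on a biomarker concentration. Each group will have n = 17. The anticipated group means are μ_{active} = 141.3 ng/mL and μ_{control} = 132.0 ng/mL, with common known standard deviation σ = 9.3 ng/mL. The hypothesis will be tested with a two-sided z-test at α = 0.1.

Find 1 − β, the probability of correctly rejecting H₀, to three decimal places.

Power ≈ 0.898

Standardized effect: d = |μ_{active} − μ_{control}| / σ = |141.3 − 132.0| / 9.3 = 1.0000
Noncentrality parameter: δ = d·√(n/2) = 1.0000 × √(17/2) = 2.9155
Two-sided α = 0.1 → critical value z_{0.05} = 1.645.
Power = Φ(δ − 1.645) + Φ(−δ − 1.645) = Φ(1.271) + Φ(-4.560) = 0.8981 + 0.0000 = 0.8981.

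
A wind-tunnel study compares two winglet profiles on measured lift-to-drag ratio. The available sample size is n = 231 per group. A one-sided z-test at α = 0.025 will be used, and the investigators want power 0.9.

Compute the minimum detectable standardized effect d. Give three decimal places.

Need Φ(δ − 1.960) = 0.9, so δ = 1.960 + 1.282 = 3.242.
δ = d·√(n/2) ⇒ d = δ/√(n/2) = 3.242/√(231/2) = 0.3016.

d ≈ 0.302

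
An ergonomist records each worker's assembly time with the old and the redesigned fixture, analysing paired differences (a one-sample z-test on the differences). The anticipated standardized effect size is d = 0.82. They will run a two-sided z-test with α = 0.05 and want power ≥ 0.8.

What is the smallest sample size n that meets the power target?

Set Φ(δ − 1.960) = 0.8; then δ − 1.960 = Φ⁻¹(0.8) = 0.842, giving δ = 2.802.
(Ignoring the negligible lower-tail rejection probability gives the usual closed-form inversion.)
δ = d·√n ⇒ n = (δ/d)² = (2.802 / 0.82)² = 11.67.
Round up to the next whole unit.

n = 12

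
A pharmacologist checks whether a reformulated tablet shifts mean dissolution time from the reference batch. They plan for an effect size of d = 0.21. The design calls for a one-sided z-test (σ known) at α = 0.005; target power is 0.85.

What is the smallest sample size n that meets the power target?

Set Φ(δ − 2.576) = 0.85; then δ − 2.576 = Φ⁻¹(0.85) = 1.036, giving δ = 3.612.
δ = d·√n ⇒ n = (δ/d)² = (3.612 / 0.21)² = 295.88.
Rounding up, n = 296.

n = 296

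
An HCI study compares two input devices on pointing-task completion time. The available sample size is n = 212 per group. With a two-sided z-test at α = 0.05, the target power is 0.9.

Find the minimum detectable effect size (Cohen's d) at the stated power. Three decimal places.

d ≈ 0.315

Need Φ(δ − 1.960) = 0.9, so δ = 1.960 + 1.282 = 3.242.
(Lower-tail contribution to power is negligible for δ > 0.)
δ = d·√(n/2) ⇒ d = δ/√(n/2) = 3.242/√(212/2) = 0.3148.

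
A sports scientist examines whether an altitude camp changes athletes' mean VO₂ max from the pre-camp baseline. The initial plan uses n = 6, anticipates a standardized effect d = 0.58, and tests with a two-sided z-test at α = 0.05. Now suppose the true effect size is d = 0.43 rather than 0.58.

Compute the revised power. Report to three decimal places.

With d = 0.43: δ = d·√n = 0.43 × √6 = 1.0533. Critical value z_{0.025} = 1.960.
Revised power = Φ(δ − 1.960) + Φ(−δ − 1.960) = Φ(-0.907) + Φ(-3.013) = 0.1823 + 0.0013 = 0.1836.

Power ≈ 0.184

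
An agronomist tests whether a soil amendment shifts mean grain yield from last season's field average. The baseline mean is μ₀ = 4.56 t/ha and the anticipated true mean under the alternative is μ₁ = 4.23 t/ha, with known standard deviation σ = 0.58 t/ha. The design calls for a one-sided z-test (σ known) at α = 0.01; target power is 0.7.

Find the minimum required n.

n = 26

Standardized effect: d = |μ₁ − μ₀| / σ = |4.23 − 4.56| / 0.58 = 0.5690
For power 0.7 need Φ(δ − z_{0.01}) = 0.7, so δ = z_{0.01} + z_{0.30} = 2.326 + 0.524 = 2.851.
δ = d·√n ⇒ n = (δ/d)² = (2.851 / 0.5690)² = 25.10.
Rounding up, n = 26.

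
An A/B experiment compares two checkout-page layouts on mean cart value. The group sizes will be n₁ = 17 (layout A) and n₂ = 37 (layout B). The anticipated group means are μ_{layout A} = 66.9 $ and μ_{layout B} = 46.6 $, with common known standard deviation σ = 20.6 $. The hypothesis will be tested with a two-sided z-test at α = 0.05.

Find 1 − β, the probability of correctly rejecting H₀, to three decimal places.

Power ≈ 0.920

Standardized effect: d = |μ_{layout A} − μ_{layout B}| / σ = |66.9 − 46.6| / 20.6 = 0.9854
Noncentrality parameter: δ = d / √(1/n₁ + 1/n₂) = 0.9854 / √(1/17 + 1/37) = 3.3632
Two-sided α = 0.05 → critical value z_{0.025} = 1.960.
Power = Φ(δ − 1.960) + Φ(−δ − 1.960) = Φ(1.403) + Φ(-5.323) = 0.9197 + 0.0000 = 0.9197.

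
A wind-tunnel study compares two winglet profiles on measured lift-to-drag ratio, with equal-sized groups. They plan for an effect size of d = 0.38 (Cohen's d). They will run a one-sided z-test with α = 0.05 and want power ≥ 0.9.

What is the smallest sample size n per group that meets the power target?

Set Φ(δ − 1.645) = 0.9; then δ − 1.645 = Φ⁻¹(0.9) = 1.282, giving δ = 2.926.
δ = d·√(n/2) ⇒ n = 2(δ/d)² = 2 × (2.926 / 0.38)² = 118.61.
Rounding up, n = 119 per group.

n = 119 per group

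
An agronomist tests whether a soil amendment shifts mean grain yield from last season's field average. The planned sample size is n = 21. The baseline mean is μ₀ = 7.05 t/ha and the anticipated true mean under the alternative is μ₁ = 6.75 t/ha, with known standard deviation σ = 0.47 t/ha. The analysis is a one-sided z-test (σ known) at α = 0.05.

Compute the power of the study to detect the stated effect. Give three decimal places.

Power ≈ 0.900

Standardized effect: d = |μ₁ − μ₀| / σ = |6.75 − 7.05| / 0.47 = 0.6383
Noncentrality parameter: δ = d·√n = 0.6383 × √21 = 2.9250
One-sided α = 0.05 → critical value z_{0.05} = 1.645.
Power = Φ(δ − 1.645) = Φ(1.280) = 0.8998.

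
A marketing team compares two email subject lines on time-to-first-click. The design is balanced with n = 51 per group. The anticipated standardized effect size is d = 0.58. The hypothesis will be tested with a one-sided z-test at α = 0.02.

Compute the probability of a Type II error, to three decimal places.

Noncentrality parameter: δ = d·√(n/2) = 0.58 × √(51/2) = 2.9289
Critical value for a one-sided test at α = 0.02: z_α = 2.054.
Power = P(Z > 2.054 − δ) = Φ(0.875) = 0.8092.
Type II error: β = 1 − power = 1 − 0.8092 = 0.1908.

β ≈ 0.191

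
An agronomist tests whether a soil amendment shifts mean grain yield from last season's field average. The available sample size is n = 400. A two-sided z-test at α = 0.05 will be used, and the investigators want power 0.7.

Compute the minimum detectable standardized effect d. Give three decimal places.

Need Φ(δ − 1.960) = 0.7, so δ = 1.960 + 0.524 = 2.484.
(The second rejection-region term Φ(−δ − z_{α/2}) is negligible and dropped.)
δ = d·√n ⇒ d = δ/√n = 2.484/√400 = 0.1242.

d ≈ 0.124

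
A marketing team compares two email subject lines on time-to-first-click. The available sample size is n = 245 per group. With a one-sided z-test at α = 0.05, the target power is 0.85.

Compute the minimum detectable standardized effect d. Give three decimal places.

d ≈ 0.242

Required noncentrality: δ = z_{0.05} + z_{0.15} = 1.645 + 1.036 = 2.681.
δ = d·√(n/2) ⇒ d = δ/√(n/2) = 2.681/√(245/2) = 0.2423.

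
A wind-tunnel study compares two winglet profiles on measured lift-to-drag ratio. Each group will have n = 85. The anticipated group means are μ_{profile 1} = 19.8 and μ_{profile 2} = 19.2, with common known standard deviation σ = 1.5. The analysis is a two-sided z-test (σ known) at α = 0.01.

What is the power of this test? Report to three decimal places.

Power ≈ 0.513

Standardized effect: d = |μ_{profile 1} − μ_{profile 2}| / σ = |19.8 − 19.2| / 1.5 = 0.4000
Noncentrality parameter: δ = d·√(n/2) = 0.4000 × √(85/2) = 2.6077
Critical value for a two-sided test at α = 0.01: z_{α/2} = 2.576.
Power = Φ(δ − 2.576) + Φ(−δ − 2.576) = Φ(0.032) + Φ(-5.184) = 0.5127 + 0.0000 = 0.5127.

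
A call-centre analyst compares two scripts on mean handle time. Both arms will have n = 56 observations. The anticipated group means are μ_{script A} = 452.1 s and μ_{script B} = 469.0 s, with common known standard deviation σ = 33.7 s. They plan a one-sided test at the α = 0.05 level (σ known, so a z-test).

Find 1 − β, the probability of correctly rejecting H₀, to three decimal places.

Standardized effect: d = |μ_{script A} − μ_{script B}| / σ = |452.1 − 469.0| / 33.7 = 0.5015
Noncentrality parameter: δ = d·√(n/2) = 0.5015 × √(56/2) = 2.6536
One-sided α = 0.05 → critical value z_{0.05} = 1.645.
Power = Φ(δ − 1.645) = Φ(1.009) = 0.8435.

Power ≈ 0.843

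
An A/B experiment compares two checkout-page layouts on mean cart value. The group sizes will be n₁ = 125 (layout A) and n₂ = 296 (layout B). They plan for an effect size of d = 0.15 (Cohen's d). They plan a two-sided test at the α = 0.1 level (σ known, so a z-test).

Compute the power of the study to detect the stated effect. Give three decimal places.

Power ≈ 0.407

Noncentrality parameter: δ = d / √(1/n₁ + 1/n₂) = 0.15 / √(1/125 + 1/296) = 1.4062
Two-sided α = 0.1 → critical value z_{0.05} = 1.645.
Power = Φ(δ − 1.645) + Φ(−δ − 1.645) = Φ(-0.239) + Φ(-3.051) = 0.4057 + 0.0011 = 0.4068.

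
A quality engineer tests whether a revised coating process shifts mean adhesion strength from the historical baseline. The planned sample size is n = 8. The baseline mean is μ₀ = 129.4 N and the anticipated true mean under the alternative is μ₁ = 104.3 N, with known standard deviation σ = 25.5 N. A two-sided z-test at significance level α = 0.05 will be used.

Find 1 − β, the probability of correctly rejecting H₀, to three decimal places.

Standardized effect: d = |μ₁ − μ₀| / σ = |104.3 − 129.4| / 25.5 = 0.9843
Noncentrality parameter: δ = d·√n = 0.9843 × √8 = 2.7841
Critical value for a two-sided test at α = 0.05: z_{α/2} = 1.960.
Power = Φ(δ − 1.960) + Φ(−δ − 1.960) = Φ(0.824) + Φ(-4.744) = 0.7951 + 0.0000 = 0.7951.

Power ≈ 0.795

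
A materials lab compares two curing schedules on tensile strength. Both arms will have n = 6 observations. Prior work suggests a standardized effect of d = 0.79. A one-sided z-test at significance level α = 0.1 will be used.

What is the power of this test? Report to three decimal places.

Noncentrality parameter: δ = d·√(n/2) = 0.79 × √(6/2) = 1.3683
One-sided α = 0.1 → critical value z_{0.1} = 1.282.
Power = P(Z > 1.282 − δ) = Φ(0.087) = 0.5346.

Power ≈ 0.535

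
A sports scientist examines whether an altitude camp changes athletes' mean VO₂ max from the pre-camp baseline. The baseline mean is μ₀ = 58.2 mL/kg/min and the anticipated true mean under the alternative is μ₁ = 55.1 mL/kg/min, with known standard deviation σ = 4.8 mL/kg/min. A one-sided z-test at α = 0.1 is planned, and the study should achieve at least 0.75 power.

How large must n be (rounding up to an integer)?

n = 10

Standardized effect: d = |μ₁ − μ₀| / σ = |55.1 − 58.2| / 4.8 = 0.6458
Set Φ(δ − 1.282) = 0.75; then δ − 1.282 = Φ⁻¹(0.75) = 0.674, giving δ = 1.956.
δ = d·√n ⇒ n = (δ/d)² = (1.956 / 0.6458)² = 9.17.
Rounding up, n = 10.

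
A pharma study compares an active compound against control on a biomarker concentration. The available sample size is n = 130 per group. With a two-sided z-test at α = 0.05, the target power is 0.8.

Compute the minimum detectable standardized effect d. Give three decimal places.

Required noncentrality: δ = z_{0.025} + z_{0.20} = 1.960 + 0.842 = 2.802.
(The second rejection-region term Φ(−δ − z_{α/2}) is negligible and dropped.)
δ = d·√(n/2) ⇒ d = δ/√(n/2) = 2.802/√(130/2) = 0.3475.

d ≈ 0.347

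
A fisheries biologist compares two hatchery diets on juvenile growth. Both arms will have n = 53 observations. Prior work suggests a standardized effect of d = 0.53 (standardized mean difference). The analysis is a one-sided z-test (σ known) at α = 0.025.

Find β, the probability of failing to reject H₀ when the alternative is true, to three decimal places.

β ≈ 0.221

Noncentrality parameter: δ = d·√(n/2) = 0.53 × √(53/2) = 2.7283
Critical value for a one-sided test at α = 0.025: z_α = 1.960.
Power = P(Z > 1.960 − δ) = Φ(0.768) = 0.7789.
Type II error: β = 1 − power = 1 − 0.7789 = 0.2211.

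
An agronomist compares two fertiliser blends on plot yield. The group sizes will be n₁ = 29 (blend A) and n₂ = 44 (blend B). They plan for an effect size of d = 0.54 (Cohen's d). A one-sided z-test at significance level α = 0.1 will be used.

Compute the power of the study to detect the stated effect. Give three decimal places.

Power ≈ 0.835

Noncentrality parameter: δ = d / √(1/n₁ + 1/n₂) = 0.54 / √(1/29 + 1/44) = 2.2577
Critical value for a one-sided test at α = 0.1: z_α = 1.282.
Power = Φ(δ − 1.282) = Φ(0.976) = 0.8355.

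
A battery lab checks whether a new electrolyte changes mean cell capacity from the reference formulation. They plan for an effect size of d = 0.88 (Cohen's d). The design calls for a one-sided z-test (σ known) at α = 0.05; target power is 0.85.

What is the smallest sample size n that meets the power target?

n = 10

For power 0.85 need Φ(δ − z_{0.05}) = 0.85, so δ = z_{0.05} + z_{0.15} = 1.645 + 1.036 = 2.681.
δ = d·√n ⇒ n = (δ/d)² = (2.681 / 0.88)² = 9.28.
Round up to the next whole unit.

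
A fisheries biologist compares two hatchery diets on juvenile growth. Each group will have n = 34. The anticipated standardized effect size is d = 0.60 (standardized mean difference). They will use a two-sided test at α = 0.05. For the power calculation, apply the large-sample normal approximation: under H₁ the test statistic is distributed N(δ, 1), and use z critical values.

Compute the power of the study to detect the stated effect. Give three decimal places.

Noncentrality parameter: δ = d·√(n/2) = 0.60 × √(34/2) = 2.4739
Critical value for a two-sided test at α = 0.05: z_{α/2} = 1.960.
Power = Φ(δ − 1.960) + Φ(−δ − 1.960) = Φ(0.514) + Φ(-4.434) = 0.6963 + 0.0000 = 0.6963.

Power ≈ 0.696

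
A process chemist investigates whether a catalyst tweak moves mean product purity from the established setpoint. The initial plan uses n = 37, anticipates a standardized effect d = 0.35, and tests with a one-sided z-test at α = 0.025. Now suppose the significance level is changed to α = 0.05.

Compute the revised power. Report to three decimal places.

Power ≈ 0.686

δ = d·√n = 0.35 × √37 = 2.1290 (unchanged). New critical value: z_{0.05} = 1.645.
Revised power = Φ(δ − 1.645) = Φ(0.484) = 0.6858.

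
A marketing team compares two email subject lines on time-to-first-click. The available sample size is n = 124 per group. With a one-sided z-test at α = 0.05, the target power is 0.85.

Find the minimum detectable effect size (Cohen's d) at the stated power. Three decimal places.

d ≈ 0.341

Need Φ(δ − 1.645) = 0.85, so δ = 1.645 + 1.036 = 2.681.
δ = d·√(n/2) ⇒ d = δ/√(n/2) = 2.681/√(124/2) = 0.3405.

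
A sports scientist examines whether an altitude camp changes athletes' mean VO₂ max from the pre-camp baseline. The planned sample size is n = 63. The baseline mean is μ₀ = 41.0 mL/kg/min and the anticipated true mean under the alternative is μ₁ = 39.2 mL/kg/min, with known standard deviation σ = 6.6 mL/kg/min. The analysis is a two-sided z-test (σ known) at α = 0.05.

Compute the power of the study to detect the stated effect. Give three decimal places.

Power ≈ 0.581

Standardized effect: d = |μ₁ − μ₀| / σ = |39.2 − 41.0| / 6.6 = 0.2727
Noncentrality parameter: δ = d·√n = 0.2727 × √63 = 2.1647
Two-sided α = 0.05 → critical value z_{0.025} = 1.960.
Power = Φ(δ − 1.960) + Φ(−δ − 1.960) = Φ(0.205) + Φ(-4.125) = 0.5811 + 0.0000 = 0.5811.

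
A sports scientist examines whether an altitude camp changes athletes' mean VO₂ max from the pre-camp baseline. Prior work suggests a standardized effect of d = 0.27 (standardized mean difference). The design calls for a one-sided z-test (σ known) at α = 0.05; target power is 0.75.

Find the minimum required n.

n = 74

Set Φ(δ − 1.645) = 0.75; then δ − 1.645 = Φ⁻¹(0.75) = 0.674, giving δ = 2.319.
δ = d·√n ⇒ n = (δ/d)² = (2.319 / 0.27)² = 73.79.
Round up to the next whole unit.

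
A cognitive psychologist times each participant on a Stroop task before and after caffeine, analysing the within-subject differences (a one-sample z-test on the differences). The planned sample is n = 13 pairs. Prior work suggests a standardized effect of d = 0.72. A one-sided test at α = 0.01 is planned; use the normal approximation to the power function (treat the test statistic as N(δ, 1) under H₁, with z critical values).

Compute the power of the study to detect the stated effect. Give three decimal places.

Noncentrality parameter: δ = d·√n = 0.72 × √13 = 2.5960
One-sided α = 0.01 → critical value z_{0.01} = 2.326.
Power = P(Z > 2.326 − δ) = Φ(0.270) = 0.6063.

Power ≈ 0.606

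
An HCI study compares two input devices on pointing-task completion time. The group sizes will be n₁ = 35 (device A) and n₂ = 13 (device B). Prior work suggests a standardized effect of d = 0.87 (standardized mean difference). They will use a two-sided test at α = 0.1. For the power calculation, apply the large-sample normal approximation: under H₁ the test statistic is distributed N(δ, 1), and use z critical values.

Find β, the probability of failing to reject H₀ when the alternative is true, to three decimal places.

Noncentrality parameter: δ = d / √(1/n₁ + 1/n₂) = 0.87 / √(1/35 + 1/13) = 2.6786
Critical value for a two-sided test at α = 0.1: z_{α/2} = 1.645.
Power = Φ(δ − 1.645) + Φ(−δ − 1.645) = Φ(1.034) + Φ(-4.323) = 0.8494 + 0.0000 = 0.8494.
Type II error: β = 1 − power = 1 − 0.8494 = 0.1506.

β ≈ 0.151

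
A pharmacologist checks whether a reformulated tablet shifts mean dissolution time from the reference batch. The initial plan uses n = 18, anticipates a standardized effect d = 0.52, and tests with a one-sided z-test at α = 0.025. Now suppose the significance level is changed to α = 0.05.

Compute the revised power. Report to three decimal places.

δ = d·√n = 0.52 × √18 = 2.2062 (unchanged). New critical value: z_{0.05} = 1.645.
Revised power = Φ(δ − 1.645) = Φ(0.561) = 0.7127.

Power ≈ 0.713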